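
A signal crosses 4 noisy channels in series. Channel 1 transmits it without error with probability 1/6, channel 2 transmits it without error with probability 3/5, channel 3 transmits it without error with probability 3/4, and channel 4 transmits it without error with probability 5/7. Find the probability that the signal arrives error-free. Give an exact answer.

3/56

The events are sequential, so multiply the conditional probabilities:
P = 1/6 × 3/5 × 3/4 × 5/7 = 45/840 = 3/56.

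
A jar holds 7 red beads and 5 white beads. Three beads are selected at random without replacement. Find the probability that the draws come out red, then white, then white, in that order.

7/66

Each draw changes the counts, so multiply the conditional probabilities along the sequence:
P = 7/12 × 5/11 × 4/10 = 140/1320 = 7/66.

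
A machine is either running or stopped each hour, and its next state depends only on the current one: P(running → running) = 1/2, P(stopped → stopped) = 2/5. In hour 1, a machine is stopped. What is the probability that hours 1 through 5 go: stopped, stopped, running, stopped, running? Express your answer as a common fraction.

9/125

Hour 1 is given. For each transition, use the conditional probability from the current state:
P(stopped | stopped) = 2/5; P(running | stopped) = 3/5; P(stopped | running) = 1/2; P(running | stopped) = 3/5.
P = 2/5 × 3/5 × 1/2 × 3/5 = 18/250 = 9/125.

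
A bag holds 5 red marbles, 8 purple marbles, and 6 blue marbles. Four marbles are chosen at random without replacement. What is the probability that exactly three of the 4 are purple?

154/969

One ordering (purple drawn first) has probability 8/19 × 7/18 × 6/17 × 11/16 = 3696/93024 = 77/1938.
There are C(4,3) = 4 such orderings, each equally likely, so P = 4 × 77/1938 = 154/969.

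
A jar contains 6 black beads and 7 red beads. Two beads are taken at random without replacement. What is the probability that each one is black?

P(every draw is black) = 6/13 × 5/12 = 30/156 = 5/26.

5/26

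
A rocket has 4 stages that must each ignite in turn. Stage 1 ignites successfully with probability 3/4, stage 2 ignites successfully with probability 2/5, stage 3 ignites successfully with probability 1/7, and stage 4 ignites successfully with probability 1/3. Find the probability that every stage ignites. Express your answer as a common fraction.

Each stage is reached only if all earlier stages succeed, so
P = 3/4 × 2/5 × 1/7 × 1/3 = 6/420 = 1/70.

1/70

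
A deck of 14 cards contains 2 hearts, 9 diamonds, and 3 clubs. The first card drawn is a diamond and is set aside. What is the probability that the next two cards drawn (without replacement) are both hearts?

After the first draw, 2 of the remaining 13 cards are hearts.
P = 2/13 × 1/12 = 2/156 = 1/78.

1/78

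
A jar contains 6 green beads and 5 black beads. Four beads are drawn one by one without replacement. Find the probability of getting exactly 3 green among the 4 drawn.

10/33

One ordering (green drawn first) has probability 6/11 × 5/10 × 4/9 × 5/8 = 600/7920 = 5/66.
There are C(4,3) = 4 such orderings, each equally likely, so P = 4 × 5/66 = 10/33.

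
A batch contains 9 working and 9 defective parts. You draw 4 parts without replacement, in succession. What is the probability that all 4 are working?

7/170

P(all working) = 9/18 × 8/17 × 7/16 × 6/15 = 3024/73440 = 7/170.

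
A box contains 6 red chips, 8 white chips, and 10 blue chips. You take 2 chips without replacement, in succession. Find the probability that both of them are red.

P(all red) = 6/24 × 5/23 = 30/552 = 5/92.

5/92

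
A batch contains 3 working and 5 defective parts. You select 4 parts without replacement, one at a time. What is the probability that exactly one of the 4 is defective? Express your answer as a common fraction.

1/14

One ordering (defective drawn first) has probability 5/8 × 3/7 × 2/6 × 1/5 = 30/1680 = 1/56.
There are C(4,1) = 4 such orderings, each equally likely, so P = 4 × 1/56 = 1/14.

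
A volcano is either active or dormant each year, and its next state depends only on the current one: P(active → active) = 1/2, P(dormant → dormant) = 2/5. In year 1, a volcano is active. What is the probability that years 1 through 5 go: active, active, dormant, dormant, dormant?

1/25

Year 1 is given. For each transition, use the conditional probability from the current state:
P(active | active) = 1/2; P(dormant | active) = 1/2; P(dormant | dormant) = 2/5; P(dormant | dormant) = 2/5.
P = 1/2 × 1/2 × 2/5 × 2/5 = 4/100 = 1/25.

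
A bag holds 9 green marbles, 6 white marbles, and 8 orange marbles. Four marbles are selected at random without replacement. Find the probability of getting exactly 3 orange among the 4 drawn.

One ordering (orange drawn first) has probability 8/23 × 7/22 × 6/21 × 15/20 = 5040/212520 = 6/253.
There are C(4,3) = 4 such orderings, each equally likely, so P = 4 × 6/253 = 24/253.

24/253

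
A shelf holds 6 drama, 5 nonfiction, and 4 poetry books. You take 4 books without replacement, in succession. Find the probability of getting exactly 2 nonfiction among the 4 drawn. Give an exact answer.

One ordering (nonfiction drawn first) has probability 5/15 × 4/14 × 10/13 × 9/12 = 1800/32760 = 5/91.
There are C(4,2) = 6 such orderings, each equally likely, so P = 6 × 5/91 = 30/91.

30/91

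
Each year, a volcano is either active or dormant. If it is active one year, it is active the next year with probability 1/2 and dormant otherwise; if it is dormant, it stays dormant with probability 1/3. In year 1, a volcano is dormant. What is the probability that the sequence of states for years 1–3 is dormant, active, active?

1/3

Year 1 is given. For each transition, use the conditional probability from the current state:
P(active | dormant) = 2/3; P(active | active) = 1/2.
P = 2/3 × 1/2 = 2/6 = 1/3.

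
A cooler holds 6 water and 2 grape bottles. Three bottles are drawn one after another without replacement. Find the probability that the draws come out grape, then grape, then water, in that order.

Chain rule:
P = 2/8 × 1/7 × 6/6 = 12/336 = 1/28.

1/28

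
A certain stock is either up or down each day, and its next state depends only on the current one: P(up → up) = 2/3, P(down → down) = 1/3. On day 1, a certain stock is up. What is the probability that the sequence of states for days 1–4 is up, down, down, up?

Day 1 is given. For each transition, use the conditional probability from the current state:
P(down | up) = 1/3; P(down | down) = 1/3; P(up | down) = 2/3.
P = 1/3 × 1/3 × 2/3 = 2/27.

2/27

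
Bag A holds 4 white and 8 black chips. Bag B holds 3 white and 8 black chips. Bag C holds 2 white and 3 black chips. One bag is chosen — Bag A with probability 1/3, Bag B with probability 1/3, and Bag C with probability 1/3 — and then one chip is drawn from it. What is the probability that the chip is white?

166/495

From Bag A: P(white) = 4/12.
From Bag B: P(white) = 3/11.
From Bag C: P(white) = 2/5.
Total probability = (1/3)(4/12) + (1/3)(3/11) + (1/3)(2/5) = 166/495.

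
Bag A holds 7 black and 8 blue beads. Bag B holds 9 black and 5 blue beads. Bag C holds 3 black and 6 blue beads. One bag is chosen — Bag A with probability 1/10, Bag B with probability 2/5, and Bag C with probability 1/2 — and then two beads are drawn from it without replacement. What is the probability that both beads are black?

12007/54600

From Bag A: P(both black) = (7/15)(6/14) = 1/5.
From Bag B: P(both black) = (9/14)(8/13) = 36/91.
From Bag C: P(both black) = (3/9)(2/8) = 1/12.
Total probability = (1/10)(1/5) + (2/5)(36/91) + (1/2)(1/12) = 12007/54600.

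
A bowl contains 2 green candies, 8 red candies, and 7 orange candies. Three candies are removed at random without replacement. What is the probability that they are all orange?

7/136

P(every draw is orange) = 7/17 × 6/16 × 5/15 = 210/4080 = 7/136.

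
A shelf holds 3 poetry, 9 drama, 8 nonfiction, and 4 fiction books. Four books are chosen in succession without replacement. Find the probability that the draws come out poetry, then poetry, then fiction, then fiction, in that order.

1/3542

Multiply the probability of each draw given the previous ones:
P = 3/24 × 2/23 × 4/22 × 3/21 = 72/255024 = 1/3542.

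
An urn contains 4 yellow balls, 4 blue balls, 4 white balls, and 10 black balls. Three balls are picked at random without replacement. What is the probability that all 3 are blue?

1/385

P(all blue) = 4/22 × 3/21 × 2/20 = 24/9240 = 1/385.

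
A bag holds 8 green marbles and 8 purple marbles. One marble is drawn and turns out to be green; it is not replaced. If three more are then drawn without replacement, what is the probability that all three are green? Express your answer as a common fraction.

With the first marble removed, 7 green remain out of 15.
P = 7/15 × 6/14 × 5/13 = 210/2730 = 1/13.

1/13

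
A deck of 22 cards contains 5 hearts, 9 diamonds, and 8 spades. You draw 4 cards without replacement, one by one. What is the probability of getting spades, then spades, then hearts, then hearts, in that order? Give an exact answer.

Multiply the probability of each draw given the previous ones:
P = 8/22 × 7/21 × 5/20 × 4/19 = 1120/175560 = 4/627.

4/627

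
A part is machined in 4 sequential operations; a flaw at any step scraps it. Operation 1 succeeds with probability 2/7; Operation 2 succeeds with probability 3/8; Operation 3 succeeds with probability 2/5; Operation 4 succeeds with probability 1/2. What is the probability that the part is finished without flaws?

3/140

The events are sequential, so multiply the conditional probabilities:
P = 2/7 × 3/8 × 2/5 × 1/2 = 12/560 = 3/140.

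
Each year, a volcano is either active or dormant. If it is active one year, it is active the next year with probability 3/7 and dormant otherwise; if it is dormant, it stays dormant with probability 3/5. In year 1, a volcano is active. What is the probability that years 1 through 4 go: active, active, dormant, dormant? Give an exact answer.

36/245

Year 1 is given. For each transition, use the conditional probability from the current state:
P(active | active) = 3/7; P(dormant | active) = 4/7; P(dormant | dormant) = 3/5.
P = 3/7 × 4/7 × 3/5 = 36/245.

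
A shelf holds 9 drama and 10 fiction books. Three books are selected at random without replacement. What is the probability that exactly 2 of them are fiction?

One ordering (fiction drawn first) has probability 10/19 × 9/18 × 9/17 = 810/5814 = 45/323.
There are C(3,2) = 3 such orderings, each equally likely, so P = 3 × 45/323 = 135/323.

135/323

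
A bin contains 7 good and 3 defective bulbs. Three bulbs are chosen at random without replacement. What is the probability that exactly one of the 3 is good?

7/40

One ordering (good drawn first) has probability 7/10 × 3/9 × 2/8 = 42/720 = 7/120.
There are C(3,1) = 3 such orderings, each equally likely, so P = 3 × 7/120 = 7/40.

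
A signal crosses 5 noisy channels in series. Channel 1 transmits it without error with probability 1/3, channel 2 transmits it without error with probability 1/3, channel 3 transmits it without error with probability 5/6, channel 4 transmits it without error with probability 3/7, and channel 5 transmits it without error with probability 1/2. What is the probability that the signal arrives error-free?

Multiplying along the chain,
P = 1/3 × 1/3 × 5/6 × 3/7 × 1/2 = 15/756 = 5/252.

5/252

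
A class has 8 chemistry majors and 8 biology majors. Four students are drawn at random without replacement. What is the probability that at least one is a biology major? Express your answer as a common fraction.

P(no biology majors) = 8/16 × 7/15 × 6/14 × 5/13 = 1680/43680 = 1/26.
P(at least one) = 1 − 1/26 = 25/26.

25/26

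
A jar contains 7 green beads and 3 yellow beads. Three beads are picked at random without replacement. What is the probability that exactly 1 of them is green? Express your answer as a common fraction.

One ordering (green drawn first) has probability 7/10 × 3/9 × 2/8 = 42/720 = 7/120.
There are C(3,1) = 3 such orderings, each equally likely, so P = 3 × 7/120 = 7/40.

7/40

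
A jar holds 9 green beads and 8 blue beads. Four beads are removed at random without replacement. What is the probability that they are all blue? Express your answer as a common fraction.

1/34

P = 8/17 × 7/16 × 6/15 × 5/14 = 1680/57120 = 1/34.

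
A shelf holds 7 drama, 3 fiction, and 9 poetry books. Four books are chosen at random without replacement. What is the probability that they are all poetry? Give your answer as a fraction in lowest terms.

21/646

P(every draw is poetry) = 9/19 × 8/18 × 7/17 × 6/16 = 3024/93024 = 21/646.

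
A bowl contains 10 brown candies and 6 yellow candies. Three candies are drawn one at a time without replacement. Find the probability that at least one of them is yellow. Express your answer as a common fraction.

11/14

P(no yellow) = 10/16 × 9/15 × 8/14 = 720/3360 = 3/14.
P(at least one) = 1 − 3/14 = 11/14.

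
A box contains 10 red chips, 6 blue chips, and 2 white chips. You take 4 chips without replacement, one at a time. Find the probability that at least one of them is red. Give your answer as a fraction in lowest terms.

299/306

P(no red) = 8/18 × 7/17 × 6/16 × 5/15 = 1680/73440 = 7/306.
P(at least one) = 1 − 7/306 = 299/306.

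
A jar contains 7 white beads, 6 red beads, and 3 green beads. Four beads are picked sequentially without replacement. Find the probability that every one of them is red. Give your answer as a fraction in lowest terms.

3/364

P = 6/16 × 5/15 × 4/14 × 3/13 = 360/43680 = 3/364.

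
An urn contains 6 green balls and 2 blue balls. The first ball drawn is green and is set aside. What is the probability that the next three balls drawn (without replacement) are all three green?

2/7

After the first draw, 5 of the remaining 7 balls are green.
P = 5/7 × 4/6 × 3/5 = 60/210 = 2/7.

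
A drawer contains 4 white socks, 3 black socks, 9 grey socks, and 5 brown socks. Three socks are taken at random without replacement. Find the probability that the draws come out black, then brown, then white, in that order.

1/133

Multiply the probability of each draw given the previous ones:
P = 3/21 × 5/20 × 4/19 = 60/7980 = 1/133.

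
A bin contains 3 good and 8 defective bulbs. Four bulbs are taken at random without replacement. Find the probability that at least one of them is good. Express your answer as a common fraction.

26/33

P(no good) = 8/11 × 7/10 × 6/9 × 5/8 = 1680/7920 = 7/33.
P(at least one) = 1 − 7/33 = 26/33.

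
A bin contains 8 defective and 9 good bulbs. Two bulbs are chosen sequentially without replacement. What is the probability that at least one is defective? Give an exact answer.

P(no defective) = 9/17 × 8/16 = 72/272 = 9/34.
P(at least one) = 1 − 9/34 = 25/34.

25/34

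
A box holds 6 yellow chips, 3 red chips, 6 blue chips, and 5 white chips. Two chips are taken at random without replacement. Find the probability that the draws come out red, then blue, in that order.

9/190

Each draw changes the counts, so multiply the conditional probabilities along the sequence:
P = 3/20 × 6/19 = 18/380 = 9/190.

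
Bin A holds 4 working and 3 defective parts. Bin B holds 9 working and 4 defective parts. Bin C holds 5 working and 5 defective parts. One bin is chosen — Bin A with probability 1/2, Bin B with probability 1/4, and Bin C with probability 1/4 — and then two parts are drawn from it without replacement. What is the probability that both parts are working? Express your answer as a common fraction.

From Bin A: P(both working) = (4/7)(3/6) = 2/7.
From Bin B: P(both working) = (9/13)(8/12) = 6/13.
From Bin C: P(both working) = (5/10)(4/9) = 2/9.
Total probability = (1/2)(2/7) + (1/4)(6/13) + (1/4)(2/9) = 257/819.

257/819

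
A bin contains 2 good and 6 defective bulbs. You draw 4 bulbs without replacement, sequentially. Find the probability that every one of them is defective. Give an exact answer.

3/14

P = 6/8 × 5/7 × 4/6 × 3/5 = 360/1680 = 3/14.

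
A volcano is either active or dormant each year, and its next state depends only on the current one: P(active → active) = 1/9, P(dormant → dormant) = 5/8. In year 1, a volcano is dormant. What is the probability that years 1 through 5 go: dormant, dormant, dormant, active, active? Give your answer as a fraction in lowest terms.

25/1536

Year 1 is given. For each transition, use the conditional probability from the current state:
P(dormant | dormant) = 5/8; P(dormant | dormant) = 5/8; P(active | dormant) = 3/8; P(active | active) = 1/9.
P = 5/8 × 5/8 × 3/8 × 1/9 = 75/4608 = 25/1536.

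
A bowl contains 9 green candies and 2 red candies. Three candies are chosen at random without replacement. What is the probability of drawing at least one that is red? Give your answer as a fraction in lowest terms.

27/55

P(no red) = 9/11 × 8/10 × 7/9 = 504/990 = 28/55.
P(at least one) = 1 − 28/55 = 27/55.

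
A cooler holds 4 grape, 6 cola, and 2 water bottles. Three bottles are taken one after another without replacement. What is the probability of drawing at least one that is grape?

41/55

P(no grape) = 8/12 × 7/11 × 6/10 = 336/1320 = 14/55.
P(at least one) = 1 − 14/55 = 41/55.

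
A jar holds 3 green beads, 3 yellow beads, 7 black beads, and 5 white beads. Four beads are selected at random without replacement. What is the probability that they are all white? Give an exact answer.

1/612

P(every draw is white) = 5/18 × 4/17 × 3/16 × 2/15 = 120/73440 = 1/612.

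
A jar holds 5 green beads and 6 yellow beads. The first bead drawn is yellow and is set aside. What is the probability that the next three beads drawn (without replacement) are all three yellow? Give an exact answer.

1/12

With the first bead removed, 5 yellow remain out of 10.
P = 5/10 × 4/9 × 3/8 = 60/720 = 1/12.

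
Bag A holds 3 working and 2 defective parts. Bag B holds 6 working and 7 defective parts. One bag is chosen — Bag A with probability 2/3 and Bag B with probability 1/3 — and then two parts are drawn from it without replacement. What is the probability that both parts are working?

103/390

From Bag A: P(both working) = (3/5)(2/4) = 3/10.
From Bag B: P(both working) = (6/13)(5/12) = 5/26.
Total probability = (2/3)(3/10) + (1/3)(5/26) = 103/390.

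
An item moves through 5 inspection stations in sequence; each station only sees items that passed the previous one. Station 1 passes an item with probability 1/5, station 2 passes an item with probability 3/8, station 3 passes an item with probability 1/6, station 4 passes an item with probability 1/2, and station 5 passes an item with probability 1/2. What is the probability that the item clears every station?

The events are sequential, so multiply the conditional probabilities:
P = 1/5 × 3/8 × 1/6 × 1/2 × 1/2 = 3/960 = 1/320.

1/320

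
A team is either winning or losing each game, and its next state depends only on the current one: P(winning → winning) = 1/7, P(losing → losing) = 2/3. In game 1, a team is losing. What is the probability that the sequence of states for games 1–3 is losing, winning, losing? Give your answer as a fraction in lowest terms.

2/7

Game 1 is given. For each transition, use the conditional probability from the current state:
P(winning | losing) = 1/3; P(losing | winning) = 6/7.
P = 1/3 × 6/7 = 6/21 = 2/7.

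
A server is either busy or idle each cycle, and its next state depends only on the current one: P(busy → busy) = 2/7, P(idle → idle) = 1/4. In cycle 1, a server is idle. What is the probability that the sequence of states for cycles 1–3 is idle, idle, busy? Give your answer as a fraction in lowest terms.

Cycle 1 is given. For each transition, use the conditional probability from the current state:
P(idle | idle) = 1/4; P(busy | idle) = 3/4.
P = 1/4 × 3/4 = 3/16.

3/16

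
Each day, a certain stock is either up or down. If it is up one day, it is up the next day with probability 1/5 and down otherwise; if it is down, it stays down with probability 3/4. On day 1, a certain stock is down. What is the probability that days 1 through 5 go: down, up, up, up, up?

Day 1 is given. For each transition, use the conditional probability from the current state:
P(up | down) = 1/4; P(up | up) = 1/5; P(up | up) = 1/5; P(up | up) = 1/5.
P = 1/4 × 1/5 × 1/5 × 1/5 = 1/500.

1/500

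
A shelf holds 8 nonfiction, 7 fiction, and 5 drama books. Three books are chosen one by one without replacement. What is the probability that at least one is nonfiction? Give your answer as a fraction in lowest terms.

46/57

P(no nonfiction) = 12/20 × 11/19 × 10/18 = 1320/6840 = 11/57.
P(at least one) = 1 − 11/57 = 46/57.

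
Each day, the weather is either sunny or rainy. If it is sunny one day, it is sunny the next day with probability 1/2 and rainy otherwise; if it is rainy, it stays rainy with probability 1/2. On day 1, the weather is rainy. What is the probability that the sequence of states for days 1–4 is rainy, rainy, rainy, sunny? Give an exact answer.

1/8

Day 1 is given. For each transition, use the conditional probability from the current state:
P(rainy | rainy) = 1/2; P(rainy | rainy) = 1/2; P(sunny | rainy) = 1/2.
P = 1/2 × 1/2 × 1/2 = 1/8.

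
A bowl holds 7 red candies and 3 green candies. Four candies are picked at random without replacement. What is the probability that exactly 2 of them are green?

3/10

One ordering (green drawn first) has probability 3/10 × 2/9 × 7/8 × 6/7 = 252/5040 = 1/20.
There are C(4,2) = 6 such orderings, each equally likely, so P = 6 × 1/20 = 3/10.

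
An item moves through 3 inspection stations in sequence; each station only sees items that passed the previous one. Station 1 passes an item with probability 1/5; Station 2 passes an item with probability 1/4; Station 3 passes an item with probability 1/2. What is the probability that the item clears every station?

1/40

Multiplying along the chain,
P = 1/5 × 1/4 × 1/2 = 1/40.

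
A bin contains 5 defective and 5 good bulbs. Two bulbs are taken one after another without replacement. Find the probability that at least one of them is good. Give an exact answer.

P(no good) = 5/10 × 4/9 = 20/90 = 2/9.
P(at least one) = 1 − 2/9 = 7/9.

7/9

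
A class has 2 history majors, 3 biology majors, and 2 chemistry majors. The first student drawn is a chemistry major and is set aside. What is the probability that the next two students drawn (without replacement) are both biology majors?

With the first student removed, 3 biology majors remain out of 6.
P = 3/6 × 2/5 = 6/30 = 1/5.

1/5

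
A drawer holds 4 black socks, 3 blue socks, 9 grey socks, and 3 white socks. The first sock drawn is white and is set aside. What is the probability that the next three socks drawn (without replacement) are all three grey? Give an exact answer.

7/68

After the first draw, 9 of the remaining 18 socks are grey.
P = 9/18 × 8/17 × 7/16 = 504/4896 = 7/68.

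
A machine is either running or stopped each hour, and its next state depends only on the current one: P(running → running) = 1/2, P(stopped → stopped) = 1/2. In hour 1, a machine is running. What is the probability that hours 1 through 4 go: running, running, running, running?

Hour 1 is given. For each transition, use the conditional probability from the current state:
P(running | running) = 1/2; P(running | running) = 1/2; P(running | running) = 1/2.
P = 1/2 × 1/2 × 1/2 = 1/8.

1/8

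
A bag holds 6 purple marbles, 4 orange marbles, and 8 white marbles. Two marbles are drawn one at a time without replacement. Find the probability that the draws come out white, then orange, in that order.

Each draw changes the counts, so multiply the conditional probabilities along the sequence:
P = 8/18 × 4/17 = 32/306 = 16/153.

16/153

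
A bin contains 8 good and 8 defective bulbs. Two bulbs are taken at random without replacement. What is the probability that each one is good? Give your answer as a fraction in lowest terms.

P = 8/16 × 7/15 = 56/240 = 7/30.

7/30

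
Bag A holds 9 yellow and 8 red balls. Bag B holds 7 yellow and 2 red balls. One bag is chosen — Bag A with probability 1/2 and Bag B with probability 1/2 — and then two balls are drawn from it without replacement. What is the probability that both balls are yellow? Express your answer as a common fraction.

173/408

From Bag A: P(both yellow) = (9/17)(8/16) = 9/34.
From Bag B: P(both yellow) = (7/9)(6/8) = 7/12.
Total probability = (1/2)(9/34) + (1/2)(7/12) = 173/408.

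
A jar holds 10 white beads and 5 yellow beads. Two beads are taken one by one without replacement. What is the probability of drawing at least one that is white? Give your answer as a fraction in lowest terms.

P(no white) = 5/15 × 4/14 = 20/210 = 2/21.
P(at least one) = 1 − 2/21 = 19/21.

19/21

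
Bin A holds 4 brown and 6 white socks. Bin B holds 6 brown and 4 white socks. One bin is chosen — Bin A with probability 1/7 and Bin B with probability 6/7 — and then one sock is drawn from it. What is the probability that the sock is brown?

From Bin A: P(brown) = 4/10.
From Bin B: P(brown) = 6/10.
Total probability = (1/7)(4/10) + (6/7)(6/10) = 4/7.

4/7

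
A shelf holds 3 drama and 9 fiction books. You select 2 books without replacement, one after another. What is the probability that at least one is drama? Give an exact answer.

5/11

P(no drama) = 9/12 × 8/11 = 72/132 = 6/11.
P(at least one) = 1 − 6/11 = 5/11.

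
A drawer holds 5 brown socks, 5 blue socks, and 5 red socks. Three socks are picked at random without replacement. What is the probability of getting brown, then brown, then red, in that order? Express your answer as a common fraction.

Chain rule:
P = 5/15 × 4/14 × 5/13 = 100/2730 = 10/273.

10/273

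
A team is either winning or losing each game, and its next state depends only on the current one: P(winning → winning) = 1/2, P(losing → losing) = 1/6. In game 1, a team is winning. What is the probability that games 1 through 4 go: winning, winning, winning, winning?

1/8

Game 1 is given. For each transition, use the conditional probability from the current state:
P(winning | winning) = 1/2; P(winning | winning) = 1/2; P(winning | winning) = 1/2.
P = 1/2 × 1/2 × 1/2 = 1/8.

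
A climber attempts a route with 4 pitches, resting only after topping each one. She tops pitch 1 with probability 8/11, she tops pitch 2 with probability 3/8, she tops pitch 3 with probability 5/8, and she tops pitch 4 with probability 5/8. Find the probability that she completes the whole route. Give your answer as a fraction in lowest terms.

75/704

Multiplying along the chain,
P = 8/11 × 3/8 × 5/8 × 5/8 = 600/5632 = 75/704.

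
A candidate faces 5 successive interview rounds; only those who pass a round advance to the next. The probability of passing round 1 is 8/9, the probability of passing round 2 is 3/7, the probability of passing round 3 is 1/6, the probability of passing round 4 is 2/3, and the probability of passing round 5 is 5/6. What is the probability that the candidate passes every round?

20/567

The events are sequential, so multiply the conditional probabilities:
P = 8/9 × 3/7 × 1/6 × 2/3 × 5/6 = 240/6804 = 20/567.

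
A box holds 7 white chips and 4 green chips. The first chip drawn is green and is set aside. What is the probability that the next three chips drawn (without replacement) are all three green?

1/120

After the first draw, 3 of the remaining 10 chips are green.
P = 3/10 × 2/9 × 1/8 = 6/720 = 1/120.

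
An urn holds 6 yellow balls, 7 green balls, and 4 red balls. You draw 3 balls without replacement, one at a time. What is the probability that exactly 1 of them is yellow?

33/68

One ordering (yellow drawn first) has probability 6/17 × 11/16 × 10/15 = 660/4080 = 11/68.
There are C(3,1) = 3 such orderings, each equally likely, so P = 3 × 11/68 = 33/68.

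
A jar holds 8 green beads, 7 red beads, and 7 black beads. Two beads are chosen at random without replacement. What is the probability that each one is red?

P = 7/22 × 6/21 = 42/462 = 1/11.

1/11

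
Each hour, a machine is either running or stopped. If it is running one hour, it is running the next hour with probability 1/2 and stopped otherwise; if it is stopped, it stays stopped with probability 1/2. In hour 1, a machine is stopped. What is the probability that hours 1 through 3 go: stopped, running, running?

1/4

Hour 1 is given. For each transition, use the conditional probability from the current state:
P(running | stopped) = 1/2; P(running | running) = 1/2.
P = 1/2 × 1/2 = 1/4.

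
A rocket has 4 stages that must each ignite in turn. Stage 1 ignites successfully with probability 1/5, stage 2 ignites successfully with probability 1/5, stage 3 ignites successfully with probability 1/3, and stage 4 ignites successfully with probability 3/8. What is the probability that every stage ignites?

1/200

Multiplying along the chain,
P = 1/5 × 1/5 × 1/3 × 3/8 = 3/600 = 1/200.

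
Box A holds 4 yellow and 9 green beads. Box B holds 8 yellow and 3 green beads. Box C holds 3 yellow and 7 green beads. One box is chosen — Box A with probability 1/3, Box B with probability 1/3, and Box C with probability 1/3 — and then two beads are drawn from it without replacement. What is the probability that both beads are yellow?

280/1287

From Box A: P(both yellow) = (4/13)(3/12) = 1/13.
From Box B: P(both yellow) = (8/11)(7/10) = 28/55.
From Box C: P(both yellow) = (3/10)(2/9) = 1/15.
Total probability = (1/3)(1/13) + (1/3)(28/55) + (1/3)(1/15) = 280/1287.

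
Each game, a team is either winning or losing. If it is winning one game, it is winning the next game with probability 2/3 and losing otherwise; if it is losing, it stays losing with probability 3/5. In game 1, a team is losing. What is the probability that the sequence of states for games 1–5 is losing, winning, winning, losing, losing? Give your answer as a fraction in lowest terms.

Game 1 is given. For each transition, use the conditional probability from the current state:
P(winning | losing) = 2/5; P(winning | winning) = 2/3; P(losing | winning) = 1/3; P(losing | losing) = 3/5.
P = 2/5 × 2/3 × 1/3 × 3/5 = 12/225 = 4/75.

4/75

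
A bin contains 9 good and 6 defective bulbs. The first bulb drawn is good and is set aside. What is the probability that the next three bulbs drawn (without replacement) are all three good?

2/13

With the first bulb removed, 8 good remain out of 14.
P = 8/14 × 7/13 × 6/12 = 336/2184 = 2/13.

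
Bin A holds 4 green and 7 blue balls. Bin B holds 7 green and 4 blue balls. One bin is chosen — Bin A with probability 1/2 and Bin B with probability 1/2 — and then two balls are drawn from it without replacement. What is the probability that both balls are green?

From Bin A: P(both green) = (4/11)(3/10) = 6/55.
From Bin B: P(both green) = (7/11)(6/10) = 21/55.
Total probability = (1/2)(6/55) + (1/2)(21/55) = 27/110.

27/110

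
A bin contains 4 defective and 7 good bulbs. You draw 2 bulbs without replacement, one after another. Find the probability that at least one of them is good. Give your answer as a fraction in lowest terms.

P(no good) = 4/11 × 3/10 = 12/110 = 6/55.
P(at least one) = 1 − 6/55 = 49/55.

49/55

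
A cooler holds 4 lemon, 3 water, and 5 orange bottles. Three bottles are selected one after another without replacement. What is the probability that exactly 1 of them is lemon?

28/55

One ordering (lemon drawn first) has probability 4/12 × 8/11 × 7/10 = 224/1320 = 28/165.
There are C(3,1) = 3 such orderings, each equally likely, so P = 3 × 28/165 = 28/55.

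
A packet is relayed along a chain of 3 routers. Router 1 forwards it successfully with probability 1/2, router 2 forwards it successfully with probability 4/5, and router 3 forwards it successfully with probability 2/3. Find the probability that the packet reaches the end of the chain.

Multiplying along the chain,
P = 1/2 × 4/5 × 2/3 = 8/30 = 4/15.

4/15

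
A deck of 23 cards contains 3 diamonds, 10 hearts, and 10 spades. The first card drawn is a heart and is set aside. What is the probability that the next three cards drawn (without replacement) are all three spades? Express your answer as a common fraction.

6/77

After the first draw, 10 of the remaining 22 cards are spades.
P = 10/22 × 9/21 × 8/20 = 720/9240 = 6/77.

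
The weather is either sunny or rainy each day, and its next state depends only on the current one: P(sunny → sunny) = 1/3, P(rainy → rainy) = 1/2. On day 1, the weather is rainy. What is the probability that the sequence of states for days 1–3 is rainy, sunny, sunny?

Day 1 is given. For each transition, use the conditional probability from the current state:
P(sunny | rainy) = 1/2; P(sunny | sunny) = 1/3.
P = 1/2 × 1/3 = 1/6.

1/6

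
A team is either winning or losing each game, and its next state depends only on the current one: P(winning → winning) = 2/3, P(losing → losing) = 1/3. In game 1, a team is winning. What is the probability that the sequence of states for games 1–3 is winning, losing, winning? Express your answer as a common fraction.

2/9

Game 1 is given. For each transition, use the conditional probability from the current state:
P(losing | winning) = 1/3; P(winning | losing) = 2/3.
P = 1/3 × 2/3 = 2/9.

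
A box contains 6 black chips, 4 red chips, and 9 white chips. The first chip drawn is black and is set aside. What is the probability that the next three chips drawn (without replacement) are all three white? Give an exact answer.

With the first chip removed, 9 white remain out of 18.
P = 9/18 × 8/17 × 7/16 = 504/4896 = 7/68.

7/68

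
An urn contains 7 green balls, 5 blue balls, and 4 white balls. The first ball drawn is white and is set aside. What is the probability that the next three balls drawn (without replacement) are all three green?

With the first ball removed, 7 green remain out of 15.
P = 7/15 × 6/14 × 5/13 = 210/2730 = 1/13.

1/13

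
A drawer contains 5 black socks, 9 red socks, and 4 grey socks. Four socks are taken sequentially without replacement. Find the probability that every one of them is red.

7/170

P(all red) = 9/18 × 8/17 × 7/16 × 6/15 = 3024/73440 = 7/170.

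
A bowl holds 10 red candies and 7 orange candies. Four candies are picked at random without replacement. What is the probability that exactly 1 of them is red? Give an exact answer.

5/34

One ordering (red drawn first) has probability 10/17 × 7/16 × 6/15 × 5/14 = 2100/57120 = 5/136.
There are C(4,1) = 4 such orderings, each equally likely, so P = 4 × 5/136 = 5/34.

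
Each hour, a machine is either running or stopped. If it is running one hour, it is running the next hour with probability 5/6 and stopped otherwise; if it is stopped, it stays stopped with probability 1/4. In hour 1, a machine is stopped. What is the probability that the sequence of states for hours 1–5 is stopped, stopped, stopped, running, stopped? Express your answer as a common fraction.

Hour 1 is given. For each transition, use the conditional probability from the current state:
P(stopped | stopped) = 1/4; P(stopped | stopped) = 1/4; P(running | stopped) = 3/4; P(stopped | running) = 1/6.
P = 1/4 × 1/4 × 3/4 × 1/6 = 3/384 = 1/128.

1/128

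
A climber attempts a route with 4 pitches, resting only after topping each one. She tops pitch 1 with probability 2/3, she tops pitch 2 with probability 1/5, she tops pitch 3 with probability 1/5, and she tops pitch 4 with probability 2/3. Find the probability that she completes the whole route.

Multiplying along the chain,
P = 2/3 × 1/5 × 1/5 × 2/3 = 4/225.

4/225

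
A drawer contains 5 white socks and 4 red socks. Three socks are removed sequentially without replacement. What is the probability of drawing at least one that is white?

20/21

P(no white) = 4/9 × 3/8 × 2/7 = 24/504 = 1/21.
P(at least one) = 1 − 1/21 = 20/21.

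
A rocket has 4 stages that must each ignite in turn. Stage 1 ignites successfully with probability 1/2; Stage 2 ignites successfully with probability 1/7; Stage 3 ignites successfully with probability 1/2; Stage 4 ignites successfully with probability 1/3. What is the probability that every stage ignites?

1/84

Multiplying along the chain,
P = 1/2 × 1/7 × 1/2 × 1/3 = 1/84.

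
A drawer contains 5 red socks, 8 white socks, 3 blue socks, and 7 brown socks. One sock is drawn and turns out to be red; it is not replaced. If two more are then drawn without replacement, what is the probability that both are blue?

With the first sock removed, 3 blue remain out of 22.
P = 3/22 × 2/21 = 6/462 = 1/77.

1/77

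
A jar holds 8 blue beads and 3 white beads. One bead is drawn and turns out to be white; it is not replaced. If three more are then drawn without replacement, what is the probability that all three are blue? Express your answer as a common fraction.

With the first bead removed, 8 blue remain out of 10.
P = 8/10 × 7/9 × 6/8 = 336/720 = 7/15.

7/15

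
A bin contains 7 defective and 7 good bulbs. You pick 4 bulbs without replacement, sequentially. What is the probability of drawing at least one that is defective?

P(no defective) = 7/14 × 6/13 × 5/12 × 4/11 = 840/24024 = 5/143.
P(at least one) = 1 − 5/143 = 138/143.

138/143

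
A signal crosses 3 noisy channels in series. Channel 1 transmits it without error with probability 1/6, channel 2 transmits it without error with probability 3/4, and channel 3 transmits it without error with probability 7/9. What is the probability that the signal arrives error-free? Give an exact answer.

7/72

The events are sequential, so multiply the conditional probabilities:
P = 1/6 × 3/4 × 7/9 = 21/216 = 7/72.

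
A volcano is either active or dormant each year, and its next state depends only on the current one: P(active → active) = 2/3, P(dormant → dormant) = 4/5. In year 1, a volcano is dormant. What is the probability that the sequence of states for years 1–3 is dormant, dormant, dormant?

16/25

Year 1 is given. For each transition, use the conditional probability from the current state:
P(dormant | dormant) = 4/5; P(dormant | dormant) = 4/5.
P = 4/5 × 4/5 = 16/25.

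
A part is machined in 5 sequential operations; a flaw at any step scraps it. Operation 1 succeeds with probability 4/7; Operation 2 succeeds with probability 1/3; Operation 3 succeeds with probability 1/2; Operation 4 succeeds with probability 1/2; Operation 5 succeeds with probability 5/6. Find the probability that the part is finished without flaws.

5/126

Multiplying along the chain,
P = 4/7 × 1/3 × 1/2 × 1/2 × 5/6 = 20/504 = 5/126.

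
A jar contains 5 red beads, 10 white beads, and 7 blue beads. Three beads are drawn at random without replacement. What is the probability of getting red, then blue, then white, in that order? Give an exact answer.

Each draw changes the counts, so multiply the conditional probabilities along the sequence:
P = 5/22 × 7/21 × 10/20 = 350/9240 = 5/132.

5/132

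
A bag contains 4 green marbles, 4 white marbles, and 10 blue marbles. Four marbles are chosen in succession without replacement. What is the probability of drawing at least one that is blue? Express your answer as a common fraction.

P(no blue) = 8/18 × 7/17 × 6/16 × 5/15 = 1680/73440 = 7/306.
P(at least one) = 1 − 7/306 = 299/306.

299/306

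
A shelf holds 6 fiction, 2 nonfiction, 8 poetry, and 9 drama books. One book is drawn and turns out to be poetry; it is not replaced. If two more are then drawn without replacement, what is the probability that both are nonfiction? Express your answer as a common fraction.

1/276

With the first book removed, 2 nonfiction remain out of 24.
P = 2/24 × 1/23 = 2/552 = 1/276.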